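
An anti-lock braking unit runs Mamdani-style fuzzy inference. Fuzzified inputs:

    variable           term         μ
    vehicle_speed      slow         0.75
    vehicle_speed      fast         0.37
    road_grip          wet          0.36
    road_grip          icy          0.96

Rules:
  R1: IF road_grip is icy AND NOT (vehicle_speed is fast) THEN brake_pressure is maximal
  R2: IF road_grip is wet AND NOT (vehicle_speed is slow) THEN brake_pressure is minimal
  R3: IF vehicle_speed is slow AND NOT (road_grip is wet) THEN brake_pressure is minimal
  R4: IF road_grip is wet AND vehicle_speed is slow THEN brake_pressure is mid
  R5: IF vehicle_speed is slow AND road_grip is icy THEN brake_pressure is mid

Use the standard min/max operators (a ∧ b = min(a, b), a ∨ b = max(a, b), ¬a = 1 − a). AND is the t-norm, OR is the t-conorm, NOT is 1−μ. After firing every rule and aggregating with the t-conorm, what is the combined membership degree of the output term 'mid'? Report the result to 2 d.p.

R1: icy=0.96, ¬fast=1−0.37=0.63; AND[min(a, b)] → w = 0.63
R2: wet=0.36, ¬slow=1−0.75=0.25; AND[min(a, b)] → w = 0.25
R3: slow=0.75, ¬wet=1−0.36=0.64; AND[min(a, b)] → w = 0.64
R4: wet=0.36, slow=0.75; AND[min(a, b)] → w = 0.36
R5: slow=0.75, icy=0.96; AND[min(a, b)] → w = 0.75
Rules with consequent 'mid': {R4, R5} → strengths 0.36, 0.75
Aggregate via t-conorm [max(a, b)]: 0.75

0.75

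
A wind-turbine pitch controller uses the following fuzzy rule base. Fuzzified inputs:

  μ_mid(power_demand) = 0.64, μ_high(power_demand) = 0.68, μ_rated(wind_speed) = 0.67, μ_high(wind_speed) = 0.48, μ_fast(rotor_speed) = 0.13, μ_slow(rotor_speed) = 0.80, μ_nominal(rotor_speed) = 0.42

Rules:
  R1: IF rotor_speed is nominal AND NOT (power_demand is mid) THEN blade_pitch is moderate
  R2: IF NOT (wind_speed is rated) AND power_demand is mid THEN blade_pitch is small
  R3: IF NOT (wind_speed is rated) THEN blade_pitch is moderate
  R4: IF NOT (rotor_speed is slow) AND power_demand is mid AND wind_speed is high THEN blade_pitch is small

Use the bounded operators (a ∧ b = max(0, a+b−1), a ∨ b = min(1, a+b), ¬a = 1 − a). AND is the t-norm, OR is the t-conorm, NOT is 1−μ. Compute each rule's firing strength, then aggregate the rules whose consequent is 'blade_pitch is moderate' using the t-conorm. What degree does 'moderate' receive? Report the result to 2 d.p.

R1: nominal=0.42, ¬mid=1−0.64=0.36; AND[max(0, a+b−1)] → w = 0.00
R2: ¬rated=1−0.67=0.33, mid=0.64; AND[max(0, a+b−1)] → w = 0.00
R3: ¬rated=1−0.67=0.33 → w = 0.33
R4: ¬slow=1−0.80=0.20, mid=0.64, high=0.48; AND[max(0, a+b−1)] → w = 0.00
Rules with consequent 'moderate': {R1, R3} → strengths 0.00, 0.33
Aggregate via t-conorm [min(1, a+b)]: 0.33

0.33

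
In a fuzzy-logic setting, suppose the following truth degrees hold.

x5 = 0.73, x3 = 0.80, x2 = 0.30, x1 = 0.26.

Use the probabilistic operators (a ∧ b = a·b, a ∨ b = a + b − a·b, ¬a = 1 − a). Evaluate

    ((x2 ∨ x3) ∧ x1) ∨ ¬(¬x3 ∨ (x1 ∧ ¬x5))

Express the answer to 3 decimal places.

0.801

x2 ∨ x3 = a + b − a·b on (0.3000, 0.8000) = 0.8600
(x2 ∨ x3) ∧ x1 = a·b on (0.8600, 0.2600) = 0.2236
¬x3 = 1 − 0.8000 = 0.2000
¬x5 = 1 − 0.7300 = 0.2700
x1 ∧ ¬x5 = a·b on (0.2600, 0.2700) = 0.0702
¬x3 ∨ (x1 ∧ ¬x5) = a + b − a·b on (0.2000, 0.0702) = 0.2562
¬(¬x3 ∨ (x1 ∧ ¬x5)) = 1 − 0.2562 = 0.7438
((x2 ∨ x3) ∧ x1) ∨ ¬(¬x3 ∨ (x1 ∧ ¬x5)) = a + b − a·b on (0.2236, 0.7438) = 0.8011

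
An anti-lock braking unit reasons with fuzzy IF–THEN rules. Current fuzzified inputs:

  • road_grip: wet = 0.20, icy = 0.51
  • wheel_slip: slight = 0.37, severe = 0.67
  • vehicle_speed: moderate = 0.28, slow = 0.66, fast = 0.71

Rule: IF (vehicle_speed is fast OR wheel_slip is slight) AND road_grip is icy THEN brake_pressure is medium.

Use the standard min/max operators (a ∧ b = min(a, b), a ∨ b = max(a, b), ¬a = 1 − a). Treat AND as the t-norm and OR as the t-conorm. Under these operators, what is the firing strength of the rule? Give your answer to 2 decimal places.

0.51

firing strength: (fast=0.71 OR slight=0.37) = 0.71; AND[min(a, b)] with icy=0.51 → w = 0.51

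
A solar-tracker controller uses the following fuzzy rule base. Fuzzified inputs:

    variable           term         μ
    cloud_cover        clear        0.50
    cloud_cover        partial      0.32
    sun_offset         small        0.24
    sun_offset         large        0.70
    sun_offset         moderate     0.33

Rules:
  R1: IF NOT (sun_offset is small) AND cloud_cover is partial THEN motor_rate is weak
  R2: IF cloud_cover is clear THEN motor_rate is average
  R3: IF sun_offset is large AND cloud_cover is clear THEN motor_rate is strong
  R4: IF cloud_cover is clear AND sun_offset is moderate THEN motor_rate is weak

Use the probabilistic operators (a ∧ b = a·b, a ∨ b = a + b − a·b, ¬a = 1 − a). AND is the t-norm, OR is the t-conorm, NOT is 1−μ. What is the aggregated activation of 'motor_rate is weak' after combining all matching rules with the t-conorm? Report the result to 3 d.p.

R1: ¬small=1−0.24=0.76, partial=0.32; AND[a·b] → w = 0.2432
R2: clear=0.50 → w = 0.5000
R3: large=0.70, clear=0.50; AND[a·b] → w = 0.3500
R4: clear=0.50, moderate=0.33; AND[a·b] → w = 0.1650
Rules with consequent 'weak': {R1, R4} → strengths 0.2432, 0.1650
Aggregate via t-conorm [a + b − a·b]: 0.3681

0.368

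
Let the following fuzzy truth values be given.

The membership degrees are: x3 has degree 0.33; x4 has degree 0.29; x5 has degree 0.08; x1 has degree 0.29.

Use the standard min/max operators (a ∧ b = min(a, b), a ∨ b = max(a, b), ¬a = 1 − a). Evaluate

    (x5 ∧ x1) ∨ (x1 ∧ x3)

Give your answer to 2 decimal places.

0.29

x5 ∧ x1 = min(a, b) on (0.08, 0.29) = 0.08
x1 ∧ x3 = min(a, b) on (0.29, 0.33) = 0.29
(x5 ∧ x1) ∨ (x1 ∧ x3) = max(a, b) on (0.08, 0.29) = 0.29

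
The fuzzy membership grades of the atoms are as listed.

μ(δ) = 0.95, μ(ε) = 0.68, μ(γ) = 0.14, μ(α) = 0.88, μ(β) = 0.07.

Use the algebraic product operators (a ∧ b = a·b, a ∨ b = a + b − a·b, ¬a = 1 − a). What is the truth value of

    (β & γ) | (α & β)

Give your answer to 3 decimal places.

0.071

β & γ = a·b on (0.0700, 0.1400) = 0.0098
α & β = a·b on (0.8800, 0.0700) = 0.0616
(β & γ) | (α & β) = a + b − a·b on (0.0098, 0.0616) = 0.0708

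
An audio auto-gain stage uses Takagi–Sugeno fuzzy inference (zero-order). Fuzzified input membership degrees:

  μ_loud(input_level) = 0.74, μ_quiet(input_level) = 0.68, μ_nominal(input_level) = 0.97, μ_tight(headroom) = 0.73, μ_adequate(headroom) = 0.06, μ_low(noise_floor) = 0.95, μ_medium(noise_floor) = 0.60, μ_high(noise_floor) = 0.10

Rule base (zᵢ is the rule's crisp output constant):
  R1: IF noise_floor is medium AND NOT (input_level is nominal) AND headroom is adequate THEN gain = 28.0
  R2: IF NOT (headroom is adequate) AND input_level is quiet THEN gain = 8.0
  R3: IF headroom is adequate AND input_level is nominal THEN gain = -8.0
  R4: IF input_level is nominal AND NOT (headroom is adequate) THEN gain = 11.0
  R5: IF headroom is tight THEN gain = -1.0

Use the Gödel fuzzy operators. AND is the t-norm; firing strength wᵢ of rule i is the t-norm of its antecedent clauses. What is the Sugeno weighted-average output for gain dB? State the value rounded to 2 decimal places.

6.32

R1 (z=28.0): medium=0.60, ¬nominal=1−0.97=0.03, adequate=0.06; AND[min(a, b)] → w = 0.03
R2 (z=8.0): ¬adequate=1−0.06=0.94, quiet=0.68; AND[min(a, b)] → w = 0.68
R3 (z=-8.0): adequate=0.06, nominal=0.97; AND[min(a, b)] → w = 0.06
R4 (z=11.0): nominal=0.97, ¬adequate=1−0.06=0.94; AND[min(a, b)] → w = 0.94
R5 (z=-1.0): tight=0.73 → w = 0.73
Weighted average = (0.03·28.0 + 0.68·8.0 + 0.06·-8.0 + 0.94·11.0 + 0.73·-1.0) / (0.03 + 0.68 + 0.06 + 0.94 + 0.73)
  = 15.4100 / 2.4400 = 6.32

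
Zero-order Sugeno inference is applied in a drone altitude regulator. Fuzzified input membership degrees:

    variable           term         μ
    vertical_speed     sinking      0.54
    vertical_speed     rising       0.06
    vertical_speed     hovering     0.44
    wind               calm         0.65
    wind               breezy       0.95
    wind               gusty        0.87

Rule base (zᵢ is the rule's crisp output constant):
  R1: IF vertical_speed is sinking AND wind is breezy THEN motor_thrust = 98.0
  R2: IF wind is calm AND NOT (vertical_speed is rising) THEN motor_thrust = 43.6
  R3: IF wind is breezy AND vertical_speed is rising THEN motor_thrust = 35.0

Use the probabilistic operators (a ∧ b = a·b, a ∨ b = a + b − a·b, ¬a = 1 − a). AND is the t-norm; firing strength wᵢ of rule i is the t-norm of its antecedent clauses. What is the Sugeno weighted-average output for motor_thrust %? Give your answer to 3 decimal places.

R1 (z=98.0): sinking=0.54, breezy=0.95; AND[a·b] → w = 0.5130
R2 (z=43.6): calm=0.65, ¬rising=1−0.06=0.94; AND[a·b] → w = 0.6110
R3 (z=35.0): breezy=0.95, rising=0.06; AND[a·b] → w = 0.0570
Weighted average = (0.5130·98.0 + 0.6110·43.6 + 0.0570·35.0) / (0.5130 + 0.6110 + 0.0570)
  = 78.9086 / 1.1810 = 66.815

66.815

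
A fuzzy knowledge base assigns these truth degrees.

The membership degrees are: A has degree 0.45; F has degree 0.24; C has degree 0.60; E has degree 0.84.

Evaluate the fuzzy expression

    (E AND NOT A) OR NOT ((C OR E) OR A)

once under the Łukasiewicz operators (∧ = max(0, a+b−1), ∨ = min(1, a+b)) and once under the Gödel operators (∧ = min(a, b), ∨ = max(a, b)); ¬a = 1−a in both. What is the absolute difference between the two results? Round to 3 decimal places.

Under Łukasiewicz:
  NOT A = 1 − 0.45 = 0.55
  E AND NOT A = max(0, a+b−1) on (0.84, 0.55) = 0.39
  C OR E = min(1, a+b) on (0.60, 0.84) = 1.00
  (C OR E) OR A = min(1, a+b) on (1.00, 0.45) = 1.00
  NOT ((C OR E) OR A) = 1 − 1.00 = 0.00
  (E AND NOT A) OR NOT ((C OR E) OR A) = min(1, a+b) on (0.39, 0.00) = 0.39
  → value = 0.3900
Under Gödel:
  NOT A = 1 − 0.45 = 0.55
  E AND NOT A = min(a, b) on (0.84, 0.55) = 0.55
  C OR E = max(a, b) on (0.60, 0.84) = 0.84
  (C OR E) OR A = max(a, b) on (0.84, 0.45) = 0.84
  NOT ((C OR E) OR A) = 1 − 0.84 = 0.16
  (E AND NOT A) OR NOT ((C OR E) OR A) = max(a, b) on (0.55, 0.16) = 0.55
  → value = 0.5500
|0.3900 − 0.5500| = 0.160

0.160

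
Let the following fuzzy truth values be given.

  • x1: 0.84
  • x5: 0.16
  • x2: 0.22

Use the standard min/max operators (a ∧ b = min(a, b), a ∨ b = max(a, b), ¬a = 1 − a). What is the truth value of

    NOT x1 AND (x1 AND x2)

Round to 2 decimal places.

NOT x1 = 1 − 0.84 = 0.16
x1 AND x2 = min(a, b) on (0.84, 0.22) = 0.22
NOT x1 AND (x1 AND x2) = min(a, b) on (0.16, 0.22) = 0.16

0.16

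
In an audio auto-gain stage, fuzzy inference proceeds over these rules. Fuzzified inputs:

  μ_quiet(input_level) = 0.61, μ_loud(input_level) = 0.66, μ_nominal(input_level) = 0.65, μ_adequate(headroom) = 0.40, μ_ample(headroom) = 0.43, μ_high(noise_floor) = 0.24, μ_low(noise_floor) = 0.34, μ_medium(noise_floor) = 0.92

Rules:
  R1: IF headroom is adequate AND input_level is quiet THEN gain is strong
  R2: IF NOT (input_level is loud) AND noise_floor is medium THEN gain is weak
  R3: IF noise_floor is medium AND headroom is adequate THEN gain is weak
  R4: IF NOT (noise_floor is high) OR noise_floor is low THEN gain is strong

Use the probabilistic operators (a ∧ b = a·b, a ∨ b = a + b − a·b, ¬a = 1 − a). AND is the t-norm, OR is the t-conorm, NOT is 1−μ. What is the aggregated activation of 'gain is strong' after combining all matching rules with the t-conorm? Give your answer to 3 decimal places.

0.880

R1: adequate=0.40, quiet=0.61; AND[a·b] → w = 0.2440
R2: ¬loud=1−0.66=0.34, medium=0.92; AND[a·b] → w = 0.3128
R3: medium=0.92, adequate=0.40; AND[a·b] → w = 0.3680
R4: ¬high=1−0.24=0.76, low=0.34; OR[a + b − a·b] → w = 0.8416
Rules with consequent 'strong': {R1, R4} → strengths 0.2440, 0.8416
Aggregate via t-conorm [a + b − a·b]: 0.8802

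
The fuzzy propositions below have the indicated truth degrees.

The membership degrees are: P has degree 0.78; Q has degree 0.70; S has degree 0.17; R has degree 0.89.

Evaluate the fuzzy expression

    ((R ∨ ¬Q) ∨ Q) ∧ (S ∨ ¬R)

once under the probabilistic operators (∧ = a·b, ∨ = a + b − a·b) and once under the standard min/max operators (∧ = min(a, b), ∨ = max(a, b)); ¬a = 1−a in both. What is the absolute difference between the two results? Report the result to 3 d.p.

Under probabilistic:
  ¬Q = 1 − 0.7000 = 0.3000
  R ∨ ¬Q = a + b − a·b on (0.8900, 0.3000) = 0.9230
  (R ∨ ¬Q) ∨ Q = a + b − a·b on (0.9230, 0.7000) = 0.9769
  ¬R = 1 − 0.8900 = 0.1100
  S ∨ ¬R = a + b − a·b on (0.1700, 0.1100) = 0.2613
  ((R ∨ ¬Q) ∨ Q) ∧ (S ∨ ¬R) = a·b on (0.9769, 0.2613) = 0.2553
  → value = 0.2553
Under standard min/max:
  ¬Q = 1 − 0.70 = 0.30
  R ∨ ¬Q = max(a, b) on (0.89, 0.30) = 0.89
  (R ∨ ¬Q) ∨ Q = max(a, b) on (0.89, 0.70) = 0.89
  ¬R = 1 − 0.89 = 0.11
  S ∨ ¬R = max(a, b) on (0.17, 0.11) = 0.17
  ((R ∨ ¬Q) ∨ Q) ∧ (S ∨ ¬R) = min(a, b) on (0.89, 0.17) = 0.17
  → value = 0.1700
|0.2553 − 0.1700| = 0.085

0.085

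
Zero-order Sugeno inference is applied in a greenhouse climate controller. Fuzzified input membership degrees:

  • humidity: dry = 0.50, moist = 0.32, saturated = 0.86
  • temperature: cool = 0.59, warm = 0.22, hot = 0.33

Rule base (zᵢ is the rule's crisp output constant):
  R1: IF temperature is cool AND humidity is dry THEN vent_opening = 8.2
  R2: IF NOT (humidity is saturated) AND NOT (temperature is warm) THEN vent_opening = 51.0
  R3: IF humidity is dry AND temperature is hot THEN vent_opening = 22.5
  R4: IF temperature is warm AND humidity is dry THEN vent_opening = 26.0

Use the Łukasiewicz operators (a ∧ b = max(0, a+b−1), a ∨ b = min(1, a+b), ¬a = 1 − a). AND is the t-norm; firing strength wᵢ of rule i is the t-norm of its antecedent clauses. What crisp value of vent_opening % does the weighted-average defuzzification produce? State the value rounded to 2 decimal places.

8.20

R1 (z=8.2): cool=0.59, dry=0.50; AND[max(0, a+b−1)] → w = 0.09
R2 (z=51.0): ¬saturated=1−0.86=0.14, ¬warm=1−0.22=0.78; AND[max(0, a+b−1)] → w = 0.00
R3 (z=22.5): dry=0.50, hot=0.33; AND[max(0, a+b−1)] → w = 0.00
R4 (z=26.0): warm=0.22, dry=0.50; AND[max(0, a+b−1)] → w = 0.00
Weighted average = (0.09·8.2 + 0.00·51.0 + 0.00·22.5 + 0.00·26.0) / (0.09 + 0.00 + 0.00 + 0.00)
  = 0.7380 / 0.0900 = 8.20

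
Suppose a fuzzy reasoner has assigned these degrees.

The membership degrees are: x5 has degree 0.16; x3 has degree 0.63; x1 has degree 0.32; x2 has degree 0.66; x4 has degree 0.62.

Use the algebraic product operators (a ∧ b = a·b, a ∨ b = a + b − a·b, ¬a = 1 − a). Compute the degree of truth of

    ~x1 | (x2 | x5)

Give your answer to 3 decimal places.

~x1 = 1 − 0.3200 = 0.6800
x2 | x5 = a + b − a·b on (0.6600, 0.1600) = 0.7144
~x1 | (x2 | x5) = a + b − a·b on (0.6800, 0.7144) = 0.9086

0.909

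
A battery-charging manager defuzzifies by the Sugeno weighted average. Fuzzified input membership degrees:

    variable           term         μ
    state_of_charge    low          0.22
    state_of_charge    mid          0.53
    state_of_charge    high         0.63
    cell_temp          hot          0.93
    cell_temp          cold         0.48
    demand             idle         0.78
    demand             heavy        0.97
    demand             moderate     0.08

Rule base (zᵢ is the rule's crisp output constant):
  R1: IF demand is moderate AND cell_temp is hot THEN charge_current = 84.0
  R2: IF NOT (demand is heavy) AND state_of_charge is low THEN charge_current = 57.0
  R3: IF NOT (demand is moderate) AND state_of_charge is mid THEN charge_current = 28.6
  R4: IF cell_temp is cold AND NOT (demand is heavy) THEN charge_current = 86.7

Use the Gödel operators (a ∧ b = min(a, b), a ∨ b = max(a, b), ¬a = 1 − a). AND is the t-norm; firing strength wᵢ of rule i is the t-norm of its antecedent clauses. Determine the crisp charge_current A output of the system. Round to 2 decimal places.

R1 (z=84.0): moderate=0.08, hot=0.93; AND[min(a, b)] → w = 0.08
R2 (z=57.0): ¬heavy=1−0.97=0.03, low=0.22; AND[min(a, b)] → w = 0.03
R3 (z=28.6): ¬moderate=1−0.08=0.92, mid=0.53; AND[min(a, b)] → w = 0.53
R4 (z=86.7): cold=0.48, ¬heavy=1−0.97=0.03; AND[min(a, b)] → w = 0.03
Weighted average = (0.08·84.0 + 0.03·57.0 + 0.53·28.6 + 0.03·86.7) / (0.08 + 0.03 + 0.53 + 0.03)
  = 26.1890 / 0.6700 = 39.09

39.09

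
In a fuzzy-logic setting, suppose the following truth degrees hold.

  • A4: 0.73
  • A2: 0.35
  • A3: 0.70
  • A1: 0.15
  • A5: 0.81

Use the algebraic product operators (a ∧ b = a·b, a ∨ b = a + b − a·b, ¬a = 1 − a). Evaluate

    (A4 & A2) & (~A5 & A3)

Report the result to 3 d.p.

0.034

A4 & A2 = a·b on (0.7300, 0.3500) = 0.2555
~A5 = 1 − 0.8100 = 0.1900
~A5 & A3 = a·b on (0.1900, 0.7000) = 0.1330
(A4 & A2) & (~A5 & A3) = a·b on (0.2555, 0.1330) = 0.0340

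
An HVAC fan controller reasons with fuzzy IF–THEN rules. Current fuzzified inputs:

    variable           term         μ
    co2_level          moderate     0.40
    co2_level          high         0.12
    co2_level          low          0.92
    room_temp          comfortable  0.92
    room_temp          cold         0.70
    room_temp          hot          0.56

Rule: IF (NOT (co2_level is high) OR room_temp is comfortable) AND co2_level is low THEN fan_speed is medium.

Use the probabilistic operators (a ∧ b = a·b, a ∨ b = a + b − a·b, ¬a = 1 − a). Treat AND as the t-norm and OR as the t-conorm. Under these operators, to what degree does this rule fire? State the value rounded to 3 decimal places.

firing strength: (¬high=1−0.12=0.88 OR comfortable=0.92) = 0.9904; AND[a·b] with low=0.92 → w = 0.9112

0.911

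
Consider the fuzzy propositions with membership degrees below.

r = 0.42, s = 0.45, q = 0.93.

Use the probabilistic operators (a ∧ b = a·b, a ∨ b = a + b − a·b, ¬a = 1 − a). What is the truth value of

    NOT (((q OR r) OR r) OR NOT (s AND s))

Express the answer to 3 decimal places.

0.005

q OR r = a + b − a·b on (0.9300, 0.4200) = 0.9594
(q OR r) OR r = a + b − a·b on (0.9594, 0.4200) = 0.9765
s AND s = a·b on (0.4500, 0.4500) = 0.2025
NOT (s AND s) = 1 − 0.2025 = 0.7975
((q OR r) OR r) OR NOT (s AND s) = a + b − a·b on (0.9765, 0.7975) = 0.9952
NOT (((q OR r) OR r) OR NOT (s AND s)) = 1 − 0.9952 = 0.0048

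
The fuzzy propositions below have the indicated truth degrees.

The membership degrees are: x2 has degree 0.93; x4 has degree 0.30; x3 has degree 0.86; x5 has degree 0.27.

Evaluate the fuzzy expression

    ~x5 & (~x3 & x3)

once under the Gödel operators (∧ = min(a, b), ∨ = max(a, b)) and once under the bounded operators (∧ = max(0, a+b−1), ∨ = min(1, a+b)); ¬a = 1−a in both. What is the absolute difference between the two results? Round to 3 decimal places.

Under Gödel:
  ~x5 = 1 − 0.27 = 0.73
  ~x3 = 1 − 0.86 = 0.14
  ~x3 & x3 = min(a, b) on (0.14, 0.86) = 0.14
  ~x5 & (~x3 & x3) = min(a, b) on (0.73, 0.14) = 0.14
  → value = 0.1400
Under bounded:
  ~x5 = 1 − 0.27 = 0.73
  ~x3 = 1 − 0.86 = 0.14
  ~x3 & x3 = max(0, a+b−1) on (0.14, 0.86) = 0.00
  ~x5 & (~x3 & x3) = max(0, a+b−1) on (0.73, 0.00) = 0.00
  → value = 0.0000
|0.1400 − 0.0000| = 0.140

0.140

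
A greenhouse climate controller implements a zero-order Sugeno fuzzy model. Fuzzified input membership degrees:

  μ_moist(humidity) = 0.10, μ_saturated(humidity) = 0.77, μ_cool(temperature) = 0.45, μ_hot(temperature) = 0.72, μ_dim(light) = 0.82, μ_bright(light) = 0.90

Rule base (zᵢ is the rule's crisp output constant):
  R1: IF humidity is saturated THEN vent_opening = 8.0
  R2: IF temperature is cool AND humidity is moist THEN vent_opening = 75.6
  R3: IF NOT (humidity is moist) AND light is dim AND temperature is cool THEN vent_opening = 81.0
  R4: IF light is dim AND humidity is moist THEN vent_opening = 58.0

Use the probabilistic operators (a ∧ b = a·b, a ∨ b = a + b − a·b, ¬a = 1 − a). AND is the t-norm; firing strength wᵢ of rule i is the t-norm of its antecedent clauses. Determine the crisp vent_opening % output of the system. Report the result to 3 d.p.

33.535

R1 (z=8.0): saturated=0.77 → w = 0.7700
R2 (z=75.6): cool=0.45, moist=0.10; AND[a·b] → w = 0.0450
R3 (z=81.0): ¬moist=1−0.10=0.90, dim=0.82, cool=0.45; AND[a·b] → w = 0.3321
R4 (z=58.0): dim=0.82, moist=0.10; AND[a·b] → w = 0.0820
Weighted average = (0.7700·8.0 + 0.0450·75.6 + 0.3321·81.0 + 0.0820·58.0) / (0.7700 + 0.0450 + 0.3321 + 0.0820)
  = 41.2181 / 1.2291 = 33.535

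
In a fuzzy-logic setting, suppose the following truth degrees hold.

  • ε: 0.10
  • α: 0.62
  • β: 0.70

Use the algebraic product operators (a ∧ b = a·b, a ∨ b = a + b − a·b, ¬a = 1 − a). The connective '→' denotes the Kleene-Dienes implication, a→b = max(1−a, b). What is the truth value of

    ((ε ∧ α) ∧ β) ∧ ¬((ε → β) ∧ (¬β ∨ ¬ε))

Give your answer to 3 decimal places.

ε ∧ α = a·b on (0.1000, 0.6200) = 0.0620
(ε ∧ α) ∧ β = a·b on (0.0620, 0.7000) = 0.0434
ε → β  [Kleene-Dienes: max(1−a, b)] with a=0.1000, b=0.7000 → 0.9000
¬β = 1 − 0.7000 = 0.3000
¬ε = 1 − 0.1000 = 0.9000
¬β ∨ ¬ε = a + b − a·b on (0.3000, 0.9000) = 0.9300
(ε → β) ∧ (¬β ∨ ¬ε) = a·b on (0.9000, 0.9300) = 0.8370
¬((ε → β) ∧ (¬β ∨ ¬ε)) = 1 − 0.8370 = 0.1630
((ε ∧ α) ∧ β) ∧ ¬((ε → β) ∧ (¬β ∨ ¬ε)) = a·b on (0.0434, 0.1630) = 0.0071

0.007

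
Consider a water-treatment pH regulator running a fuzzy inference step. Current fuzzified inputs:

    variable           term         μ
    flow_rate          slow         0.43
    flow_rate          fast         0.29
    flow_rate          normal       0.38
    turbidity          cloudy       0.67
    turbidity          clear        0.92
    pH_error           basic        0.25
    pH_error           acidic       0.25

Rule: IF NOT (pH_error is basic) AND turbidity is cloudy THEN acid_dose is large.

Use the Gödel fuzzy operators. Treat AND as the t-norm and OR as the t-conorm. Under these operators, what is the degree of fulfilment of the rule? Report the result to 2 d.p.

firing strength: ¬basic=1−0.25=0.75, cloudy=0.67; AND[min(a, b)] → w = 0.67

0.67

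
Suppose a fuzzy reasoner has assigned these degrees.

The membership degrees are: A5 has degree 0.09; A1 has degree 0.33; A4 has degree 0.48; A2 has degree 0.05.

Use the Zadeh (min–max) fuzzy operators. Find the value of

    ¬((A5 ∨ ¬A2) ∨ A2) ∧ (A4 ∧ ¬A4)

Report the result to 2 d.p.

¬A2 = 1 − 0.05 = 0.95
A5 ∨ ¬A2 = max(a, b) on (0.09, 0.95) = 0.95
(A5 ∨ ¬A2) ∨ A2 = max(a, b) on (0.95, 0.05) = 0.95
¬((A5 ∨ ¬A2) ∨ A2) = 1 − 0.95 = 0.05
¬A4 = 1 − 0.48 = 0.52
A4 ∧ ¬A4 = min(a, b) on (0.48, 0.52) = 0.48
¬((A5 ∨ ¬A2) ∨ A2) ∧ (A4 ∧ ¬A4) = min(a, b) on (0.05, 0.48) = 0.05

0.05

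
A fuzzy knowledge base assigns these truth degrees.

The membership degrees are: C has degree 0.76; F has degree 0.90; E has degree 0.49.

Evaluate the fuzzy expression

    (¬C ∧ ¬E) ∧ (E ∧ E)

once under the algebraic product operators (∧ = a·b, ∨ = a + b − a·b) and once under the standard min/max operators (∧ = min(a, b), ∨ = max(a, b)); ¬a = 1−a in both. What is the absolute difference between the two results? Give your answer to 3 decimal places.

0.211

Under algebraic product:
  ¬C = 1 − 0.7600 = 0.2400
  ¬E = 1 − 0.4900 = 0.5100
  ¬C ∧ ¬E = a·b on (0.2400, 0.5100) = 0.1224
  E ∧ E = a·b on (0.4900, 0.4900) = 0.2401
  (¬C ∧ ¬E) ∧ (E ∧ E) = a·b on (0.1224, 0.2401) = 0.0294
  → value = 0.0294
Under standard min/max:
  ¬C = 1 − 0.76 = 0.24
  ¬E = 1 − 0.49 = 0.51
  ¬C ∧ ¬E = min(a, b) on (0.24, 0.51) = 0.24
  E ∧ E = min(a, b) on (0.49, 0.49) = 0.49
  (¬C ∧ ¬E) ∧ (E ∧ E) = min(a, b) on (0.24, 0.49) = 0.24
  → value = 0.2400
|0.0294 − 0.2400| = 0.211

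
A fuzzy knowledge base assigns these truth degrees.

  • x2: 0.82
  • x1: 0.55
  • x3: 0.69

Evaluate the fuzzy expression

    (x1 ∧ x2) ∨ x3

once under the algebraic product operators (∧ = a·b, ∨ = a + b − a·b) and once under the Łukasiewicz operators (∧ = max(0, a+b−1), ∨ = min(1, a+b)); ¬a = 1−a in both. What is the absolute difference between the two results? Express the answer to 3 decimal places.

0.170

Under algebraic product:
  x1 ∧ x2 = a·b on (0.5500, 0.8200) = 0.4510
  (x1 ∧ x2) ∨ x3 = a + b − a·b on (0.4510, 0.6900) = 0.8298
  → value = 0.8298
Under Łukasiewicz:
  x1 ∧ x2 = max(0, a+b−1) on (0.55, 0.82) = 0.37
  (x1 ∧ x2) ∨ x3 = min(1, a+b) on (0.37, 0.69) = 1.00
  → value = 1.0000
|0.8298 − 1.0000| = 0.170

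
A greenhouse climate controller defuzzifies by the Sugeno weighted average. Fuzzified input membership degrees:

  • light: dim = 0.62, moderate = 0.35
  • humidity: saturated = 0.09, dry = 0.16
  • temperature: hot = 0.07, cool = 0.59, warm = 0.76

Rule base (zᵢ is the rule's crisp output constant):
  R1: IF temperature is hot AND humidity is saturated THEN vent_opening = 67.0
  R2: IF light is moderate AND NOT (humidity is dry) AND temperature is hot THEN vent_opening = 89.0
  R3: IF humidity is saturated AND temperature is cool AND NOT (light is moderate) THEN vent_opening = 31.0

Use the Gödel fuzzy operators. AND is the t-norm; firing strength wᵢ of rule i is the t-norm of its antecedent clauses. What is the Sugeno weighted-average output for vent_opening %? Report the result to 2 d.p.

R1 (z=67.0): hot=0.07, saturated=0.09; AND[min(a, b)] → w = 0.07
R2 (z=89.0): moderate=0.35, ¬dry=1−0.16=0.84, hot=0.07; AND[min(a, b)] → w = 0.07
R3 (z=31.0): saturated=0.09, cool=0.59, ¬moderate=1−0.35=0.65; AND[min(a, b)] → w = 0.09
Weighted average = (0.07·67.0 + 0.07·89.0 + 0.09·31.0) / (0.07 + 0.07 + 0.09)
  = 13.7100 / 0.2300 = 59.61

59.61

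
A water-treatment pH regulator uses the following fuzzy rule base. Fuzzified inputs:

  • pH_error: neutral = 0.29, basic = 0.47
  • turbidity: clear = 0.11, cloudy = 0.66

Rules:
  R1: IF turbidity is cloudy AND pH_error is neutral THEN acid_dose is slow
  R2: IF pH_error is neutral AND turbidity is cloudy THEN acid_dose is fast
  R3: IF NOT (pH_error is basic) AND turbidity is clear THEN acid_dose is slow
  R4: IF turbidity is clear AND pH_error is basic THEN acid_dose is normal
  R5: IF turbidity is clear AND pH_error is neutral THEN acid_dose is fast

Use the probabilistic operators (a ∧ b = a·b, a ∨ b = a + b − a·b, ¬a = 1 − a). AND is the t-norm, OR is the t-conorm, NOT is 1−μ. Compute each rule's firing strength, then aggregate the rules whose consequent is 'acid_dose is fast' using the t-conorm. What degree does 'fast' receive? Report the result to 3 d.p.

0.217

R1: cloudy=0.66, neutral=0.29; AND[a·b] → w = 0.1914
R2: neutral=0.29, cloudy=0.66; AND[a·b] → w = 0.1914
R3: ¬basic=1−0.47=0.53, clear=0.11; AND[a·b] → w = 0.0583
R4: clear=0.11, basic=0.47; AND[a·b] → w = 0.0517
R5: clear=0.11, neutral=0.29; AND[a·b] → w = 0.0319
Rules with consequent 'fast': {R2, R5} → strengths 0.1914, 0.0319
Aggregate via t-conorm [a + b − a·b]: 0.2172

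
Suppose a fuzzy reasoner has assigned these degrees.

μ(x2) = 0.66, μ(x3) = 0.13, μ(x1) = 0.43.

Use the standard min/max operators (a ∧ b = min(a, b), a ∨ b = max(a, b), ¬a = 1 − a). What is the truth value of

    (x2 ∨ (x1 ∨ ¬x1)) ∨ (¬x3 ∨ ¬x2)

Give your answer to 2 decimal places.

¬x1 = 1 − 0.43 = 0.57
x1 ∨ ¬x1 = max(a, b) on (0.43, 0.57) = 0.57
x2 ∨ (x1 ∨ ¬x1) = max(a, b) on (0.66, 0.57) = 0.66
¬x3 = 1 − 0.13 = 0.87
¬x2 = 1 − 0.66 = 0.34
¬x3 ∨ ¬x2 = max(a, b) on (0.87, 0.34) = 0.87
(x2 ∨ (x1 ∨ ¬x1)) ∨ (¬x3 ∨ ¬x2) = max(a, b) on (0.66, 0.87) = 0.87

0.87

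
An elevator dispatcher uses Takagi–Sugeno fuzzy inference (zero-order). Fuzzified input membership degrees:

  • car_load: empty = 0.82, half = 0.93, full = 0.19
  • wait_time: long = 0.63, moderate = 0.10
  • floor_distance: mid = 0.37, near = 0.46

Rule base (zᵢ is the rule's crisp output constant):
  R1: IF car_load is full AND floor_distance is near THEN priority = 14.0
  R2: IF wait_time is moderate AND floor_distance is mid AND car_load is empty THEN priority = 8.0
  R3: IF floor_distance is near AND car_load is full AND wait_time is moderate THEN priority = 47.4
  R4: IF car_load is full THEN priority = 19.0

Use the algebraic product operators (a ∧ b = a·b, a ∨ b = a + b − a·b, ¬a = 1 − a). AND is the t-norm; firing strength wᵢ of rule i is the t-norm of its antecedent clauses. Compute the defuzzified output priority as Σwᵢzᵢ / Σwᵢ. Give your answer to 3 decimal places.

R1 (z=14.0): full=0.19, near=0.46; AND[a·b] → w = 0.0874
R2 (z=8.0): moderate=0.10, mid=0.37, empty=0.82; AND[a·b] → w = 0.0303
R3 (z=47.4): near=0.46, full=0.19, moderate=0.10; AND[a·b] → w = 0.0087
R4 (z=19.0): full=0.19 → w = 0.1900
Weighted average = (0.0874·14.0 + 0.0303·8.0 + 0.0087·47.4 + 0.1900·19.0) / (0.0874 + 0.0303 + 0.0087 + 0.1900)
  = 5.4906 / 0.3165 = 17.349

17.349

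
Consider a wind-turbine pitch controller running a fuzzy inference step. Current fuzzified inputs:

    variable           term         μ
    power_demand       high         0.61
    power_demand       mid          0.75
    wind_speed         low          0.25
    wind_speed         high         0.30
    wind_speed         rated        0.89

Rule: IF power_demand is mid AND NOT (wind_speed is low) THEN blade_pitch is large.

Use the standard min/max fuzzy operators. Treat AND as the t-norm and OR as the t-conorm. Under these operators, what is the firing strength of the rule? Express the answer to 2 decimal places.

firing strength: mid=0.75, ¬low=1−0.25=0.75; AND[min(a, b)] → w = 0.75

0.75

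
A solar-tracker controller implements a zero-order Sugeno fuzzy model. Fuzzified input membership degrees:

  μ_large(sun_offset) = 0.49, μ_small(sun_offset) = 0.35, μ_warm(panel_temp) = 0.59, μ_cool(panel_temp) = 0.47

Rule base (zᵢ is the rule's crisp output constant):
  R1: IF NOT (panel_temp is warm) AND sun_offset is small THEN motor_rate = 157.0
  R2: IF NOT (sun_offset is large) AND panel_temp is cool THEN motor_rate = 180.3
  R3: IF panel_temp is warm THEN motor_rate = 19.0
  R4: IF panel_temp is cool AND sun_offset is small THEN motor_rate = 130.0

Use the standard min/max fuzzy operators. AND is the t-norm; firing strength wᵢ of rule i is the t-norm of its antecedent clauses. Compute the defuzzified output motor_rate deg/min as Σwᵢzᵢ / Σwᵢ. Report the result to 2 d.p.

111.59

R1 (z=157.0): ¬warm=1−0.59=0.41, small=0.35; AND[min(a, b)] → w = 0.35
R2 (z=180.3): ¬large=1−0.49=0.51, cool=0.47; AND[min(a, b)] → w = 0.47
R3 (z=19.0): warm=0.59 → w = 0.59
R4 (z=130.0): cool=0.47, small=0.35; AND[min(a, b)] → w = 0.35
Weighted average = (0.35·157.0 + 0.47·180.3 + 0.59·19.0 + 0.35·130.0) / (0.35 + 0.47 + 0.59 + 0.35)
  = 196.4010 / 1.7600 = 111.59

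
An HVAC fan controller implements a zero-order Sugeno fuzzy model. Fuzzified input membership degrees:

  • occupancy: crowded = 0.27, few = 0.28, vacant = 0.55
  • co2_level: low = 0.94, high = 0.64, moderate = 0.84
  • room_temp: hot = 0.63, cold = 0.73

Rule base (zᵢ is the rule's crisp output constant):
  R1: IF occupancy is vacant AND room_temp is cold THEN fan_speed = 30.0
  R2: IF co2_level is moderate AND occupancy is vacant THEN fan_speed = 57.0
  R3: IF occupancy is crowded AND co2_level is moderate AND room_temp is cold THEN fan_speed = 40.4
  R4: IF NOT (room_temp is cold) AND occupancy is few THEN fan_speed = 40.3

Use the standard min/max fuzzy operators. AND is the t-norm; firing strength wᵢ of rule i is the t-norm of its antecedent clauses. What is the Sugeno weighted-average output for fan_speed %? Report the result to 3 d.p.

42.463

R1 (z=30.0): vacant=0.55, cold=0.73; AND[min(a, b)] → w = 0.55
R2 (z=57.0): moderate=0.84, vacant=0.55; AND[min(a, b)] → w = 0.55
R3 (z=40.4): crowded=0.27, moderate=0.84, cold=0.73; AND[min(a, b)] → w = 0.27
R4 (z=40.3): ¬cold=1−0.73=0.27, few=0.28; AND[min(a, b)] → w = 0.27
Weighted average = (0.55·30.0 + 0.55·57.0 + 0.27·40.4 + 0.27·40.3) / (0.55 + 0.55 + 0.27 + 0.27)
  = 69.6390 / 1.6400 = 42.463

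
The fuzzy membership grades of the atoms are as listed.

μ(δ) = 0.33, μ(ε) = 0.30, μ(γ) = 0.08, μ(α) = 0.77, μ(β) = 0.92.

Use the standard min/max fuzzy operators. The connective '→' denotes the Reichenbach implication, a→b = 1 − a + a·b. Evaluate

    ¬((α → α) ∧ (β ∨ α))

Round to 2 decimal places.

α → α  [Reichenbach: 1 − a + a·b] with a=0.77, b=0.77 → 0.82
β ∨ α = max(a, b) on (0.92, 0.77) = 0.92
(α → α) ∧ (β ∨ α) = min(a, b) on (0.82, 0.92) = 0.82
¬((α → α) ∧ (β ∨ α)) = 1 − 0.82 = 0.18

0.18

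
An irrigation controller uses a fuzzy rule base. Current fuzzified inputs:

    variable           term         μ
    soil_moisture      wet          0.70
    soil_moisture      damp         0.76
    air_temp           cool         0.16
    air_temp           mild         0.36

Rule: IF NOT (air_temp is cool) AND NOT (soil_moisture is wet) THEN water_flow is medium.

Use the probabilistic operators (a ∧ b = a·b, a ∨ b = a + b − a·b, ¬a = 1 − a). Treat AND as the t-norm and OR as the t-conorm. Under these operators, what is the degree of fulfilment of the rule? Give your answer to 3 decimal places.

firing strength: ¬cool=1−0.16=0.84, ¬wet=1−0.70=0.30; AND[a·b] → w = 0.2520

0.252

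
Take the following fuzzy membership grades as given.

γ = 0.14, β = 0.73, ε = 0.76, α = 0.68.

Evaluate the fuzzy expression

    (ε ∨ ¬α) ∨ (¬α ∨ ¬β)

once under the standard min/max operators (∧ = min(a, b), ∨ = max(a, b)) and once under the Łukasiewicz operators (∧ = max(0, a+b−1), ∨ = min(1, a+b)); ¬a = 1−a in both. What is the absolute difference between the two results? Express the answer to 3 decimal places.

Under standard min/max:
  ¬α = 1 − 0.68 = 0.32
  ε ∨ ¬α = max(a, b) on (0.76, 0.32) = 0.76
  ¬α = 1 − 0.68 = 0.32
  ¬β = 1 − 0.73 = 0.27
  ¬α ∨ ¬β = max(a, b) on (0.32, 0.27) = 0.32
  (ε ∨ ¬α) ∨ (¬α ∨ ¬β) = max(a, b) on (0.76, 0.32) = 0.76
  → value = 0.7600
Under Łukasiewicz:
  ¬α = 1 − 0.68 = 0.32
  ε ∨ ¬α = min(1, a+b) on (0.76, 0.32) = 1.00
  ¬α = 1 − 0.68 = 0.32
  ¬β = 1 − 0.73 = 0.27
  ¬α ∨ ¬β = min(1, a+b) on (0.32, 0.27) = 0.59
  (ε ∨ ¬α) ∨ (¬α ∨ ¬β) = min(1, a+b) on (1.00, 0.59) = 1.00
  → value = 1.0000
|0.7600 − 1.0000| = 0.240

0.240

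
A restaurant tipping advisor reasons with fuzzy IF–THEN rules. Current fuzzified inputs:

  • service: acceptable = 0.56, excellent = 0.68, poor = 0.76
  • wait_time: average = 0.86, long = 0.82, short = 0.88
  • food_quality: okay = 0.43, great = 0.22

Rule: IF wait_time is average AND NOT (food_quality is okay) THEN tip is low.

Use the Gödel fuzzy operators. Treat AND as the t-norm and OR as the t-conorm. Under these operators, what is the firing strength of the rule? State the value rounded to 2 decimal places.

firing strength: average=0.86, ¬okay=1−0.43=0.57; AND[min(a, b)] → w = 0.57

0.57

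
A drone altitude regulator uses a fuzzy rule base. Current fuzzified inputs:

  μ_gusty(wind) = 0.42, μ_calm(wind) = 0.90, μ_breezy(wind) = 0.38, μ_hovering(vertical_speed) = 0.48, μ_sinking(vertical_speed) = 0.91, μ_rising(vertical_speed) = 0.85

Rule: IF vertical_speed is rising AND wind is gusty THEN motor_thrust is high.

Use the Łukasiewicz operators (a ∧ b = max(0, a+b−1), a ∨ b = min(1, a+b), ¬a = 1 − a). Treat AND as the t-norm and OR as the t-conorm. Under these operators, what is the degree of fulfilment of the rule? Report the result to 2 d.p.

firing strength: rising=0.85, gusty=0.42; AND[max(0, a+b−1)] → w = 0.27

0.27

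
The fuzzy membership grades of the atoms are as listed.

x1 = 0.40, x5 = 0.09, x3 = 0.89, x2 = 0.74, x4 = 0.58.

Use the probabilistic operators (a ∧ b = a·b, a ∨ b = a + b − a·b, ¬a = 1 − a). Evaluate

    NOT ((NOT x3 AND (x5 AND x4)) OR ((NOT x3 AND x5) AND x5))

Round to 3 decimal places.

0.993

NOT x3 = 1 − 0.8900 = 0.1100
x5 AND x4 = a·b on (0.0900, 0.5800) = 0.0522
NOT x3 AND (x5 AND x4) = a·b on (0.1100, 0.0522) = 0.0057
NOT x3 = 1 − 0.8900 = 0.1100
NOT x3 AND x5 = a·b on (0.1100, 0.0900) = 0.0099
(NOT x3 AND x5) AND x5 = a·b on (0.0099, 0.0900) = 0.0009
(NOT x3 AND (x5 AND x4)) OR ((NOT x3 AND x5) AND x5) = a + b − a·b on (0.0057, 0.0009) = 0.0066
NOT ((NOT x3 AND (x5 AND x4)) OR ((NOT x3 AND x5) AND x5)) = 1 − 0.0066 = 0.9934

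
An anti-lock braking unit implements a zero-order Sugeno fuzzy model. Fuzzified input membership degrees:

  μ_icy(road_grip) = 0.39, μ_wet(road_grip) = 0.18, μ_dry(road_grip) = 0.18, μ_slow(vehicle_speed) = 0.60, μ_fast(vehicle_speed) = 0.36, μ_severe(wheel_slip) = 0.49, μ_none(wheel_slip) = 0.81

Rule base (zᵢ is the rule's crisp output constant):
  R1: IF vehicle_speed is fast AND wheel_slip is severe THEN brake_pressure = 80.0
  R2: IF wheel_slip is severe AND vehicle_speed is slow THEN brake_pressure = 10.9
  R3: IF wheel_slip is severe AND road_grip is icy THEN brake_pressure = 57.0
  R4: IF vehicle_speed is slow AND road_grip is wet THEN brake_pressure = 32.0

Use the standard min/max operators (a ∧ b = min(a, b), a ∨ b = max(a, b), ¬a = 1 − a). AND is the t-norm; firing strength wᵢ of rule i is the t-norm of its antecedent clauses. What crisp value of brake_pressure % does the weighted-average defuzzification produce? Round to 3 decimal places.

R1 (z=80.0): fast=0.36, severe=0.49; AND[min(a, b)] → w = 0.36
R2 (z=10.9): severe=0.49, slow=0.60; AND[min(a, b)] → w = 0.49
R3 (z=57.0): severe=0.49, icy=0.39; AND[min(a, b)] → w = 0.39
R4 (z=32.0): slow=0.60, wet=0.18; AND[min(a, b)] → w = 0.18
Weighted average = (0.36·80.0 + 0.49·10.9 + 0.39·57.0 + 0.18·32.0) / (0.36 + 0.49 + 0.39 + 0.18)
  = 62.1310 / 1.4200 = 43.754

43.754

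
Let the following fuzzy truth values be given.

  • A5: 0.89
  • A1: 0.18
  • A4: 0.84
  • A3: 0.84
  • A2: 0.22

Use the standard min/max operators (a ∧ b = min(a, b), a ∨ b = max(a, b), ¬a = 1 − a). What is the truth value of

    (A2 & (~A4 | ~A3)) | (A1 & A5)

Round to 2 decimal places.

0.18

~A4 = 1 − 0.84 = 0.16
~A3 = 1 − 0.84 = 0.16
~A4 | ~A3 = max(a, b) on (0.16, 0.16) = 0.16
A2 & (~A4 | ~A3) = min(a, b) on (0.22, 0.16) = 0.16
A1 & A5 = min(a, b) on (0.18, 0.89) = 0.18
(A2 & (~A4 | ~A3)) | (A1 & A5) = max(a, b) on (0.16, 0.18) = 0.18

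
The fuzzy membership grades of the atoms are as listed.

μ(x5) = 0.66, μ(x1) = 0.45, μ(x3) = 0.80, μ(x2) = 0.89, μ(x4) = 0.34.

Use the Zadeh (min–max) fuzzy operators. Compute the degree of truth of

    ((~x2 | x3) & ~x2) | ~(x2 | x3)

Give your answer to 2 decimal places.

~x2 = 1 − 0.89 = 0.11
~x2 | x3 = max(a, b) on (0.11, 0.80) = 0.80
~x2 = 1 − 0.89 = 0.11
(~x2 | x3) & ~x2 = min(a, b) on (0.80, 0.11) = 0.11
x2 | x3 = max(a, b) on (0.89, 0.80) = 0.89
~(x2 | x3) = 1 − 0.89 = 0.11
((~x2 | x3) & ~x2) | ~(x2 | x3) = max(a, b) on (0.11, 0.11) = 0.11

0.11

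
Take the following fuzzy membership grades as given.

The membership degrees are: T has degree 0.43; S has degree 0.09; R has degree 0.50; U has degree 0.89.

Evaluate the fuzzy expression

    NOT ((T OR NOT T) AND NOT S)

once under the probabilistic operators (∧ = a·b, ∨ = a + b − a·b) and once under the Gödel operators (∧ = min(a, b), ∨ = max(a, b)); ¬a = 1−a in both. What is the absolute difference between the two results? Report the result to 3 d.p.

Under probabilistic:
  NOT T = 1 − 0.4300 = 0.5700
  T OR NOT T = a + b − a·b on (0.4300, 0.5700) = 0.7549
  NOT S = 1 − 0.0900 = 0.9100
  (T OR NOT T) AND NOT S = a·b on (0.7549, 0.9100) = 0.6870
  NOT ((T OR NOT T) AND NOT S) = 1 − 0.6870 = 0.3130
  → value = 0.3130
Under Gödel:
  NOT T = 1 − 0.43 = 0.57
  T OR NOT T = max(a, b) on (0.43, 0.57) = 0.57
  NOT S = 1 − 0.09 = 0.91
  (T OR NOT T) AND NOT S = min(a, b) on (0.57, 0.91) = 0.57
  NOT ((T OR NOT T) AND NOT S) = 1 − 0.57 = 0.43
  → value = 0.4300
|0.3130 − 0.4300| = 0.117

0.117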